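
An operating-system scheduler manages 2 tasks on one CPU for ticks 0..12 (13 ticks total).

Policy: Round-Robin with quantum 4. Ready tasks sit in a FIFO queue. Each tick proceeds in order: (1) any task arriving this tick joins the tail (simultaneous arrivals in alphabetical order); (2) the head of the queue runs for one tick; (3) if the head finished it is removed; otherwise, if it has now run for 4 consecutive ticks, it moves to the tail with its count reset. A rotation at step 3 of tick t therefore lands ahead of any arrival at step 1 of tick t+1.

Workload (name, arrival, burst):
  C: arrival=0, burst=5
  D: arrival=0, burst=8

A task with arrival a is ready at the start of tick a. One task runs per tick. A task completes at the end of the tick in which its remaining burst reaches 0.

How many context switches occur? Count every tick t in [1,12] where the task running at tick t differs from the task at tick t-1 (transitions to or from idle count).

context switches = 3

t=0: queue=[C,D] q_used=0 → run C
t=1: queue=[C,D] q_used=1 → run C
t=2: queue=[C,D] q_used=2 → run C
t=3: queue=[C,D] q_used=3 → run C
t=4: queue=[D,C] q_used=0 → run D
t=5: queue=[D,C] q_used=1 → run D
t=6: queue=[D,C] q_used=2 → run D
t=7: queue=[D,C] q_used=3 → run D
t=8: queue=[C,D] q_used=0 → run C
t=9: queue=[D] q_used=0 → run D
t=10: queue=[D] q_used=1 → run D
t=11: queue=[D] q_used=2 → run D
t=12: queue=[D] q_used=3 → run D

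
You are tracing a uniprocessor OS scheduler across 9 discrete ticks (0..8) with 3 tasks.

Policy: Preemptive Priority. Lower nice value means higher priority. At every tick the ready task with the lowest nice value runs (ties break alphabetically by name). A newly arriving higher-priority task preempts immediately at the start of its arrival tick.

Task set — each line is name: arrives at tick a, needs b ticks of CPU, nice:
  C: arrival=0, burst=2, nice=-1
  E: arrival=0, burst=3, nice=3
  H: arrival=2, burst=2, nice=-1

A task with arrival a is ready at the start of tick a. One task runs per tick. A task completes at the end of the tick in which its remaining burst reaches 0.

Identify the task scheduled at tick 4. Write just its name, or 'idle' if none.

running at tick 4 = E

t=0: ready={C,E} → run C
t=1: ready={C,E} → run C
t=2: ready={E,H} → run H
t=3: ready={E,H} → run H
t=4: ready={E} → run E
t=5: ready={E} → run E
t=6: ready={E} → run E
t=7: (idle)
t=8: (idle)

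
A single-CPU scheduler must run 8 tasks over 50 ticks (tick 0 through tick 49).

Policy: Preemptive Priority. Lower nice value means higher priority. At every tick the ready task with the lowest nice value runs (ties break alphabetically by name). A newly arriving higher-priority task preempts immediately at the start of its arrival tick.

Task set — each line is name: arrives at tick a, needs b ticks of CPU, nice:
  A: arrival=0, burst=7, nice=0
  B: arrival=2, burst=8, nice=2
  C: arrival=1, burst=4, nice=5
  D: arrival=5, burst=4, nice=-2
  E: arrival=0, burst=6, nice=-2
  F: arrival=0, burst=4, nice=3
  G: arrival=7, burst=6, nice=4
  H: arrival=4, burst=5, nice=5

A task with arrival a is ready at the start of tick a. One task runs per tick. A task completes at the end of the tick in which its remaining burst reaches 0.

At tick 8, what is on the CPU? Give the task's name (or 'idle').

t=0: ready={A,E,F} → run E
t=1: ready={A,C,E,F} → run E
t=2: ready={A,B,C,E,F} → run E
t=3: ready={A,B,C,E,F} → run E
t=4: ready={A,B,C,E,F,H} → run E
t=5: ready={A,B,C,D,E,F,H} → run D
t=6: ready={A,B,C,D,E,F,H} → run D
t=7: ready={A,B,C,D,E,F,G,H} → run D
t=8: ready={A,B,C,D,E,F,G,H} → run D
t=9: ready={A,B,C,E,F,G,H} → run E
t=10: ready={A,B,C,F,G,H} → run A
t=11: ready={A,B,C,F,G,H} → run A
t=12: ready={A,B,C,F,G,H} → run A
t=13: ready={A,B,C,F,G,H} → run A
t=14: ready={A,B,C,F,G,H} → run A
t=15: ready={A,B,C,F,G,H} → run A
t=16: ready={A,B,C,F,G,H} → run A
t=17: ready={B,C,F,G,H} → run B
t=18: ready={B,C,F,G,H} → run B
t=19: ready={B,C,F,G,H} → run B
t=20: ready={B,C,F,G,H} → run B
t=21: ready={B,C,F,G,H} → run B
t=22: ready={B,C,F,G,H} → run B
t=23: ready={B,C,F,G,H} → run B
t=24: ready={B,C,F,G,H} → run B
t=25: ready={C,F,G,H} → run F
t=26: ready={C,F,G,H} → run F
t=27: ready={C,F,G,H} → run F
t=28: ready={C,F,G,H} → run F
t=29: ready={C,G,H} → run G
t=30: ready={C,G,H} → run G
t=31: ready={C,G,H} → run G
t=32: ready={C,G,H} → run G
t=33: ready={C,G,H} → run G
t=34: ready={C,G,H} → run G
t=35: ready={C,H} → run C
t=36: ready={C,H} → run C
t=37: ready={C,H} → run C
t=38: ready={C,H} → run C
t=39: ready={H} → run H
t=40: ready={H} → run H
t=41: ready={H} → run H
t=42: ready={H} → run H
t=43: ready={H} → run H
t=44: (idle)
t=45: (idle)
t=46: (idle)
t=47: (idle)
t=48: (idle)
t=49: (idle)

running at tick 8 = D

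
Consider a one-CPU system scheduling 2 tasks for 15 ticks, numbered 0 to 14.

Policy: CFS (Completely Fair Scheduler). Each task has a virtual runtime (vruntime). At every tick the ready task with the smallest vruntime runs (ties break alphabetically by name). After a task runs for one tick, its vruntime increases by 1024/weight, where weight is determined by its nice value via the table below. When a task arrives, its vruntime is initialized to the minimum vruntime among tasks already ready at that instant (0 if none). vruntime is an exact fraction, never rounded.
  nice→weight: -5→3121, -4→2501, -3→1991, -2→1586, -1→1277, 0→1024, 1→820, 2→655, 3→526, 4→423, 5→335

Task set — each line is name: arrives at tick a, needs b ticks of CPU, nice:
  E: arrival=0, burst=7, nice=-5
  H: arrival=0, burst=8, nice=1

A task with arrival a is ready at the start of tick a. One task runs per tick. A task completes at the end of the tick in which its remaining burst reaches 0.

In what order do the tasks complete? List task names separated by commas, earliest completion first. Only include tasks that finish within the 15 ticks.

completion order = E, H

t=0: vr[E=0 H=0] → run E
t=1: vr[E=1024/3121 H=0] → run H
t=2: vr[E=1024/3121 H=256/205] → run E
t=3: vr[E=2048/3121 H=256/205] → run E
t=4: vr[E=3072/3121 H=256/205] → run E
t=5: vr[E=4096/3121 H=256/205] → run H
t=6: vr[E=4096/3121 H=512/205] → run E
t=7: vr[E=5120/3121 H=512/205] → run E
t=8: vr[E=6144/3121 H=512/205] → run E
t=9: vr[H=512/205] → run H
t=10: vr[H=768/205] → run H
t=11: vr[H=1024/205] → run H
t=12: vr[H=256/41] → run H
t=13: vr[H=1536/205] → run H
t=14: vr[H=1792/205] → run H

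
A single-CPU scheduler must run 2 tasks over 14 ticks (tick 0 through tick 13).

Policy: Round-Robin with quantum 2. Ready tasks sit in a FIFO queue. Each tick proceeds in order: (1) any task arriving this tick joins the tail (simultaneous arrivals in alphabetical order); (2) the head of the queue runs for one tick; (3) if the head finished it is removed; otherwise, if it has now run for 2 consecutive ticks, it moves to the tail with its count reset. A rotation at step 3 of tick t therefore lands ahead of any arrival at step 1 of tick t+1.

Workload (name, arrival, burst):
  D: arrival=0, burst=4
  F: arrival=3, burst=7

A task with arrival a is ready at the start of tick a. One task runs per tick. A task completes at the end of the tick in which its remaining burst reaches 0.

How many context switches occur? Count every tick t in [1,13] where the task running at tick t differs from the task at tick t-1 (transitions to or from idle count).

t=0: queue=[D] q_used=0 → run D
t=1: queue=[D] q_used=1 → run D
t=2: queue=[D] q_used=0 → run D
t=3: queue=[D,F] q_used=1 → run D
t=4: queue=[F] q_used=0 → run F
t=5: queue=[F] q_used=1 → run F
t=6: queue=[F] q_used=0 → run F
t=7: queue=[F] q_used=1 → run F
t=8: queue=[F] q_used=0 → run F
t=9: queue=[F] q_used=1 → run F
t=10: queue=[F] q_used=0 → run F
t=11: (idle)
t=12: (idle)
t=13: (idle)

context switches = 2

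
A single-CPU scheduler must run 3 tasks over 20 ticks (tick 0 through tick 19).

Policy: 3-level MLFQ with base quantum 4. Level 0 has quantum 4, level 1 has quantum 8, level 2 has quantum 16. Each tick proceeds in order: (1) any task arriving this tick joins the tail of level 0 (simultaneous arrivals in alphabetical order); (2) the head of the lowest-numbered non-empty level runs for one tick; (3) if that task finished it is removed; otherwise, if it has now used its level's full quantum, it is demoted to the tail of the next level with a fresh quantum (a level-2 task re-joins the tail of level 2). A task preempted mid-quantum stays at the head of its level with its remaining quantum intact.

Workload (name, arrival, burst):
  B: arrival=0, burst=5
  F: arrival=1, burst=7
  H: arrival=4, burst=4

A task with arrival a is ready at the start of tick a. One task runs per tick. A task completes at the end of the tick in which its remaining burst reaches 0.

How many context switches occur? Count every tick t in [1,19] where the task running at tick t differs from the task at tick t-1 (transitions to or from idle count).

t=0: L0/L1/L2 = B/-/- → run B
t=1: L0/L1/L2 = BF/-/- → run B
t=2: L0/L1/L2 = BF/-/- → run B
t=3: L0/L1/L2 = BF/-/- → run B
t=4: L0/L1/L2 = FH/B/- → run F
t=5: L0/L1/L2 = FH/B/- → run F
t=6: L0/L1/L2 = FH/B/- → run F
t=7: L0/L1/L2 = FH/B/- → run F
t=8: L0/L1/L2 = H/BF/- → run H
t=9: L0/L1/L2 = H/BF/- → run H
t=10: L0/L1/L2 = H/BF/- → run H
t=11: L0/L1/L2 = H/BF/- → run H
t=12: L0/L1/L2 = -/BF/- → run B
t=13: L0/L1/L2 = -/F/- → run F
t=14: L0/L1/L2 = -/F/- → run F
t=15: L0/L1/L2 = -/F/- → run F
t=16: (idle)
t=17: (idle)
t=18: (idle)
t=19: (idle)

context switches = 5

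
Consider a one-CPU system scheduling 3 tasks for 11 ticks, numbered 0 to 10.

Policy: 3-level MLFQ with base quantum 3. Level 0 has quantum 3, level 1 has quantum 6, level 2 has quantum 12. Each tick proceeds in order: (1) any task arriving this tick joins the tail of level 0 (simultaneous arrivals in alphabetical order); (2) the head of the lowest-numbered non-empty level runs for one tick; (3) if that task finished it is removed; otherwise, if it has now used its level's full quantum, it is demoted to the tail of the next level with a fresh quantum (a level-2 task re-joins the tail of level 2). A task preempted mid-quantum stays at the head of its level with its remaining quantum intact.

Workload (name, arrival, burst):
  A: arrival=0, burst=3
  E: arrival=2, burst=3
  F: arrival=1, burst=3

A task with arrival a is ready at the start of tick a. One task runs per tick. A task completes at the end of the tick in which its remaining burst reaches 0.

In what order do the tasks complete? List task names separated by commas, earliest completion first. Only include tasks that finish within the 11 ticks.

t=0: L0/L1/L2 = A/-/- → run A
t=1: L0/L1/L2 = AF/-/- → run A
t=2: L0/L1/L2 = AFE/-/- → run A
t=3: L0/L1/L2 = FE/-/- → run F
t=4: L0/L1/L2 = FE/-/- → run F
t=5: L0/L1/L2 = FE/-/- → run F
t=6: L0/L1/L2 = E/-/- → run E
t=7: L0/L1/L2 = E/-/- → run E
t=8: L0/L1/L2 = E/-/- → run E
t=9: (idle)
t=10: (idle)

completion order = A, F, E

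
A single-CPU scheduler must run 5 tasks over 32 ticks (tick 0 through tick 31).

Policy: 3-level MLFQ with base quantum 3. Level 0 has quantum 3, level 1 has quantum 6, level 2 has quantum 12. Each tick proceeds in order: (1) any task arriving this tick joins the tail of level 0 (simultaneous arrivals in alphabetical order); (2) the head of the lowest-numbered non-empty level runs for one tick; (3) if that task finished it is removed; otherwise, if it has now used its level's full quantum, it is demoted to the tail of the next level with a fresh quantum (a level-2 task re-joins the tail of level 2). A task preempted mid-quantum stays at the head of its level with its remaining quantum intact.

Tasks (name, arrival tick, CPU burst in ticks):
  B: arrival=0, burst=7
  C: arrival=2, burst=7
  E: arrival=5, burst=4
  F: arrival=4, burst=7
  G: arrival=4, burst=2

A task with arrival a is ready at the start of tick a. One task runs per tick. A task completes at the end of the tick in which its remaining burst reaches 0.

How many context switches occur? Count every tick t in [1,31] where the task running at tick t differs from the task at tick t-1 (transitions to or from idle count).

context switches = 9

t=0: L0/L1/L2 = B/-/- → run B
t=1: L0/L1/L2 = B/-/- → run B
t=2: L0/L1/L2 = BC/-/- → run B
t=3: L0/L1/L2 = C/B/- → run C
t=4: L0/L1/L2 = CFG/B/- → run C
t=5: L0/L1/L2 = CFGE/B/- → run C
t=6: L0/L1/L2 = FGE/BC/- → run F
t=7: L0/L1/L2 = FGE/BC/- → run F
t=8: L0/L1/L2 = FGE/BC/- → run F
t=9: L0/L1/L2 = GE/BCF/- → run G
t=10: L0/L1/L2 = GE/BCF/- → run G
t=11: L0/L1/L2 = E/BCF/- → run E
t=12: L0/L1/L2 = E/BCF/- → run E
t=13: L0/L1/L2 = E/BCF/- → run E
t=14: L0/L1/L2 = -/BCFE/- → run B
t=15: L0/L1/L2 = -/BCFE/- → run B
t=16: L0/L1/L2 = -/BCFE/- → run B
t=17: L0/L1/L2 = -/BCFE/- → run B
t=18: L0/L1/L2 = -/CFE/- → run C
t=19: L0/L1/L2 = -/CFE/- → run C
t=20: L0/L1/L2 = -/CFE/- → run C
t=21: L0/L1/L2 = -/CFE/- → run C
t=22: L0/L1/L2 = -/FE/- → run F
t=23: L0/L1/L2 = -/FE/- → run F
t=24: L0/L1/L2 = -/FE/- → run F
t=25: L0/L1/L2 = -/FE/- → run F
t=26: L0/L1/L2 = -/E/- → run E
t=27: (idle)
t=28: (idle)
t=29: (idle)
t=30: (idle)
t=31: (idle)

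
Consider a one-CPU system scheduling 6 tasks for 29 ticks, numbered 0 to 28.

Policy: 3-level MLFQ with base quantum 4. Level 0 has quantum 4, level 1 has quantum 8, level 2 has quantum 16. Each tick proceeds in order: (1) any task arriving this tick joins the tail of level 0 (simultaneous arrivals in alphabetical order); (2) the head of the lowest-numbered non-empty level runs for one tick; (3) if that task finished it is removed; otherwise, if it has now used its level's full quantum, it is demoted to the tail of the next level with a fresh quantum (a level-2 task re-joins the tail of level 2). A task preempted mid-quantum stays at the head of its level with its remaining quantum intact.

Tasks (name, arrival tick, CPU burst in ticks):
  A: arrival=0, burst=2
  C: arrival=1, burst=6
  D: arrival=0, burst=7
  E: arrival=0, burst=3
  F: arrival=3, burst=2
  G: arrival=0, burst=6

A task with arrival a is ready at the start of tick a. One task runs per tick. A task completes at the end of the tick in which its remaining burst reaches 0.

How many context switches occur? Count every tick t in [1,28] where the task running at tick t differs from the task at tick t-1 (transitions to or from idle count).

t=0: L0/L1/L2 = ADEG/-/- → run A
t=1: L0/L1/L2 = ADEGC/-/- → run A
t=2: L0/L1/L2 = DEGC/-/- → run D
t=3: L0/L1/L2 = DEGCF/-/- → run D
t=4: L0/L1/L2 = DEGCF/-/- → run D
t=5: L0/L1/L2 = DEGCF/-/- → run D
t=6: L0/L1/L2 = EGCF/D/- → run E
t=7: L0/L1/L2 = EGCF/D/- → run E
t=8: L0/L1/L2 = EGCF/D/- → run E
t=9: L0/L1/L2 = GCF/D/- → run G
t=10: L0/L1/L2 = GCF/D/- → run G
t=11: L0/L1/L2 = GCF/D/- → run G
t=12: L0/L1/L2 = GCF/D/- → run G
t=13: L0/L1/L2 = CF/DG/- → run C
t=14: L0/L1/L2 = CF/DG/- → run C
t=15: L0/L1/L2 = CF/DG/- → run C
t=16: L0/L1/L2 = CF/DG/- → run C
t=17: L0/L1/L2 = F/DGC/- → run F
t=18: L0/L1/L2 = F/DGC/- → run F
t=19: L0/L1/L2 = -/DGC/- → run D
t=20: L0/L1/L2 = -/DGC/- → run D
t=21: L0/L1/L2 = -/DGC/- → run D
t=22: L0/L1/L2 = -/GC/- → run G
t=23: L0/L1/L2 = -/GC/- → run G
t=24: L0/L1/L2 = -/C/- → run C
t=25: L0/L1/L2 = -/C/- → run C
t=26: (idle)
t=27: (idle)
t=28: (idle)

context switches = 9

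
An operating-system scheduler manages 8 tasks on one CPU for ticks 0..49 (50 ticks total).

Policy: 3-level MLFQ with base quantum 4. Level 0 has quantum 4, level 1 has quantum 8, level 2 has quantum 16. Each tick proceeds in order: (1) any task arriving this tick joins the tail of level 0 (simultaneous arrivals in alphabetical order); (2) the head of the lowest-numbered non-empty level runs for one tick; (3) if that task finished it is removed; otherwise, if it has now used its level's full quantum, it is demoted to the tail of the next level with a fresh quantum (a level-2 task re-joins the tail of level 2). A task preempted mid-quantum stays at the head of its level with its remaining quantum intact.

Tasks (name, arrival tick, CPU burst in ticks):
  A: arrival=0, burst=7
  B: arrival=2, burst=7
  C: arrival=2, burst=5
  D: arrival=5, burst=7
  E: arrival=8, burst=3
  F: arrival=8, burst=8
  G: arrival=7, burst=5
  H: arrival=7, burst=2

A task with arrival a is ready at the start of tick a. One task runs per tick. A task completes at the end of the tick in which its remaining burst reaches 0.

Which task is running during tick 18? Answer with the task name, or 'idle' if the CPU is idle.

running at tick 18 = G

t=0: L0/L1/L2 = A/-/- → run A
t=1: L0/L1/L2 = A/-/- → run A
t=2: L0/L1/L2 = ABC/-/- → run A
t=3: L0/L1/L2 = ABC/-/- → run A
t=4: L0/L1/L2 = BC/A/- → run B
t=5: L0/L1/L2 = BCD/A/- → run B
t=6: L0/L1/L2 = BCD/A/- → run B
t=7: L0/L1/L2 = BCDGH/A/- → run B
t=8: L0/L1/L2 = CDGHEF/AB/- → run C
t=9: L0/L1/L2 = CDGHEF/AB/- → run C
t=10: L0/L1/L2 = CDGHEF/AB/- → run C
t=11: L0/L1/L2 = CDGHEF/AB/- → run C
t=12: L0/L1/L2 = DGHEF/ABC/- → run D
t=13: L0/L1/L2 = DGHEF/ABC/- → run D
t=14: L0/L1/L2 = DGHEF/ABC/- → run D
t=15: L0/L1/L2 = DGHEF/ABC/- → run D
t=16: L0/L1/L2 = GHEF/ABCD/- → run G
t=17: L0/L1/L2 = GHEF/ABCD/- → run G
t=18: L0/L1/L2 = GHEF/ABCD/- → run G
t=19: L0/L1/L2 = GHEF/ABCD/- → run G
t=20: L0/L1/L2 = HEF/ABCDG/- → run H
t=21: L0/L1/L2 = HEF/ABCDG/- → run H
t=22: L0/L1/L2 = EF/ABCDG/- → run E
t=23: L0/L1/L2 = EF/ABCDG/- → run E
t=24: L0/L1/L2 = EF/ABCDG/- → run E
t=25: L0/L1/L2 = F/ABCDG/- → run F
t=26: L0/L1/L2 = F/ABCDG/- → run F
t=27: L0/L1/L2 = F/ABCDG/- → run F
t=28: L0/L1/L2 = F/ABCDG/- → run F
t=29: L0/L1/L2 = -/ABCDGF/- → run A
t=30: L0/L1/L2 = -/ABCDGF/- → run A
t=31: L0/L1/L2 = -/ABCDGF/- → run A
t=32: L0/L1/L2 = -/BCDGF/- → run B
t=33: L0/L1/L2 = -/BCDGF/- → run B
t=34: L0/L1/L2 = -/BCDGF/- → run B
t=35: L0/L1/L2 = -/CDGF/- → run C
t=36: L0/L1/L2 = -/DGF/- → run D
t=37: L0/L1/L2 = -/DGF/- → run D
t=38: L0/L1/L2 = -/DGF/- → run D
t=39: L0/L1/L2 = -/GF/- → run G
t=40: L0/L1/L2 = -/F/- → run F
t=41: L0/L1/L2 = -/F/- → run F
t=42: L0/L1/L2 = -/F/- → run F
t=43: L0/L1/L2 = -/F/- → run F
t=44: (idle)
t=45: (idle)
t=46: (idle)
t=47: (idle)
t=48: (idle)
t=49: (idle)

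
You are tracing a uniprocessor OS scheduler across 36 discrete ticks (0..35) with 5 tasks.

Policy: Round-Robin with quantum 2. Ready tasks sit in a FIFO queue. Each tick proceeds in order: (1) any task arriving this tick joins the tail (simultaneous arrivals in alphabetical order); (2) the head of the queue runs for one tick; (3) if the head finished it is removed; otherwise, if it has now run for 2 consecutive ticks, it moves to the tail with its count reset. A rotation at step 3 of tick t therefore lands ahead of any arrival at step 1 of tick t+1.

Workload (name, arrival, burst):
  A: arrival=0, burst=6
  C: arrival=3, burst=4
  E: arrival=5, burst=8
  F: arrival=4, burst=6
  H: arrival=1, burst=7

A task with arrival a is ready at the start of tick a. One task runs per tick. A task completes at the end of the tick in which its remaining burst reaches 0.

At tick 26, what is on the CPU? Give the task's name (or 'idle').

running at tick 26 = F

t=0: queue=[A] q_used=0 → run A
t=1: queue=[A,H] q_used=1 → run A
t=2: queue=[H,A] q_used=0 → run H
t=3: queue=[H,A,C] q_used=1 → run H
t=4: queue=[A,C,H,F] q_used=0 → run A
t=5: queue=[A,C,H,F,E] q_used=1 → run A
t=6: queue=[C,H,F,E,A] q_used=0 → run C
t=7: queue=[C,H,F,E,A] q_used=1 → run C
t=8: queue=[H,F,E,A,C] q_used=0 → run H
t=9: queue=[H,F,E,A,C] q_used=1 → run H
t=10: queue=[F,E,A,C,H] q_used=0 → run F
t=11: queue=[F,E,A,C,H] q_used=1 → run F
t=12: queue=[E,A,C,H,F] q_used=0 → run E
t=13: queue=[E,A,C,H,F] q_used=1 → run E
t=14: queue=[A,C,H,F,E] q_used=0 → run A
t=15: queue=[A,C,H,F,E] q_used=1 → run A
t=16: queue=[C,H,F,E] q_used=0 → run C
t=17: queue=[C,H,F,E] q_used=1 → run C
t=18: queue=[H,F,E] q_used=0 → run H
t=19: queue=[H,F,E] q_used=1 → run H
t=20: queue=[F,E,H] q_used=0 → run F
t=21: queue=[F,E,H] q_used=1 → run F
t=22: queue=[E,H,F] q_used=0 → run E
t=23: queue=[E,H,F] q_used=1 → run E
t=24: queue=[H,F,E] q_used=0 → run H
t=25: queue=[F,E] q_used=0 → run F
t=26: queue=[F,E] q_used=1 → run F
t=27: queue=[E] q_used=0 → run E
t=28: queue=[E] q_used=1 → run E
t=29: queue=[E] q_used=0 → run E
t=30: queue=[E] q_used=1 → run E
t=31: (idle)
t=32: (idle)
t=33: (idle)
t=34: (idle)
t=35: (idle)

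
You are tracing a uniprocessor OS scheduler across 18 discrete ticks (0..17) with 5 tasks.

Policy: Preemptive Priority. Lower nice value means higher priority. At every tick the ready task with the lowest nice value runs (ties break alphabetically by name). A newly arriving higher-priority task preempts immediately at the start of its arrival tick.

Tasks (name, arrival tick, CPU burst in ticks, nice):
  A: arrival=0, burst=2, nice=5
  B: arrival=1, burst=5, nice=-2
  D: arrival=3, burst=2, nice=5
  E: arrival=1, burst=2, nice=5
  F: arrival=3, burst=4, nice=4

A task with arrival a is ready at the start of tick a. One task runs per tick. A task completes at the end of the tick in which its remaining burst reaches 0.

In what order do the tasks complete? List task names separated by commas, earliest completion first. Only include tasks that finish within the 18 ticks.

t=0: ready={A} → run A
t=1: ready={A,B,E} → run B
t=2: ready={A,B,E} → run B
t=3: ready={A,B,D,E,F} → run B
t=4: ready={A,B,D,E,F} → run B
t=5: ready={A,B,D,E,F} → run B
t=6: ready={A,D,E,F} → run F
t=7: ready={A,D,E,F} → run F
t=8: ready={A,D,E,F} → run F
t=9: ready={A,D,E,F} → run F
t=10: ready={A,D,E} → run A
t=11: ready={D,E} → run D
t=12: ready={D,E} → run D
t=13: ready={E} → run E
t=14: ready={E} → run E
t=15: (idle)
t=16: (idle)
t=17: (idle)

completion order = B, F, A, D, E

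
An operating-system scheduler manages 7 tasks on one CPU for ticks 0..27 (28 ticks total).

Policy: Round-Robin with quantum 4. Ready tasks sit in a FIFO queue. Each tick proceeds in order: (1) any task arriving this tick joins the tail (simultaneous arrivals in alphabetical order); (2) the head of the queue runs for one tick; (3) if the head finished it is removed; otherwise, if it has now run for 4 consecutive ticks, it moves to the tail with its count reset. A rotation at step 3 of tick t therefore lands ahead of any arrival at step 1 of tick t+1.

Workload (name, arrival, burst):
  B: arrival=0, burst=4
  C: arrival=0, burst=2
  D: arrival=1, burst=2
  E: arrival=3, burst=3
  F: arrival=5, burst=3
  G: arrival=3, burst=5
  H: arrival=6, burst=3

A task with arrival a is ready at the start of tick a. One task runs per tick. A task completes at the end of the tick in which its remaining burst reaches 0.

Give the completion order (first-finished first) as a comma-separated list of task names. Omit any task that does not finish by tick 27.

completion order = B, C, D, E, F, H, G

t=0: queue=[B,C] q_used=0 → run B
t=1: queue=[B,C,D] q_used=1 → run B
t=2: queue=[B,C,D] q_used=2 → run B
t=3: queue=[B,C,D,E,G] q_used=3 → run B
t=4: queue=[C,D,E,G] q_used=0 → run C
t=5: queue=[C,D,E,G,F] q_used=1 → run C
t=6: queue=[D,E,G,F,H] q_used=0 → run D
t=7: queue=[D,E,G,F,H] q_used=1 → run D
t=8: queue=[E,G,F,H] q_used=0 → run E
t=9: queue=[E,G,F,H] q_used=1 → run E
t=10: queue=[E,G,F,H] q_used=2 → run E
t=11: queue=[G,F,H] q_used=0 → run G
t=12: queue=[G,F,H] q_used=1 → run G
t=13: queue=[G,F,H] q_used=2 → run G
t=14: queue=[G,F,H] q_used=3 → run G
t=15: queue=[F,H,G] q_used=0 → run F
t=16: queue=[F,H,G] q_used=1 → run F
t=17: queue=[F,H,G] q_used=2 → run F
t=18: queue=[H,G] q_used=0 → run H
t=19: queue=[H,G] q_used=1 → run H
t=20: queue=[H,G] q_used=2 → run H
t=21: queue=[G] q_used=0 → run G
t=22: (idle)
t=23: (idle)
t=24: (idle)
t=25: (idle)
t=26: (idle)
t=27: (idle)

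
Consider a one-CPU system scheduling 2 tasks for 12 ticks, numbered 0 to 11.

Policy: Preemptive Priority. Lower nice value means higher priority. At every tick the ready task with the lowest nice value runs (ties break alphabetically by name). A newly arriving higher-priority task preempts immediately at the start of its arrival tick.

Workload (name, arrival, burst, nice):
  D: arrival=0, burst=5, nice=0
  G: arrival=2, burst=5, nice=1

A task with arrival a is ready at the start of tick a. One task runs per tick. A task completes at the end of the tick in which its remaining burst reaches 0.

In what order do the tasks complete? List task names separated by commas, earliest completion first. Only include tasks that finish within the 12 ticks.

completion order = D, G

t=0: ready={D} → run D
t=1: ready={D} → run D
t=2: ready={D,G} → run D
t=3: ready={D,G} → run D
t=4: ready={D,G} → run D
t=5: ready={G} → run G
t=6: ready={G} → run G
t=7: ready={G} → run G
t=8: ready={G} → run G
t=9: ready={G} → run G
t=10: (idle)
t=11: (idle)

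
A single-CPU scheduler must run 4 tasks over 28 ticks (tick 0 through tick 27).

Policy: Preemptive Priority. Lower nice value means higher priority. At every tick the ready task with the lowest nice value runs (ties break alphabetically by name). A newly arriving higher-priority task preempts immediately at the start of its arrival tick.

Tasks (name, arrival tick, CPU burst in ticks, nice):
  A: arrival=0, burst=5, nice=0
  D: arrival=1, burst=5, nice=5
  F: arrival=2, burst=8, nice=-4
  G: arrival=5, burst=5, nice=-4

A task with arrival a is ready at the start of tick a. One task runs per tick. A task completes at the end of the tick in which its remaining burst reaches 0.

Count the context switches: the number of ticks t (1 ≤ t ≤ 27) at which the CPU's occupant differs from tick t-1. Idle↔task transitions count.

t=0: ready={A} → run A
t=1: ready={A,D} → run A
t=2: ready={A,D,F} → run F
t=3: ready={A,D,F} → run F
t=4: ready={A,D,F} → run F
t=5: ready={A,D,F,G} → run F
t=6: ready={A,D,F,G} → run F
t=7: ready={A,D,F,G} → run F
t=8: ready={A,D,F,G} → run F
t=9: ready={A,D,F,G} → run F
t=10: ready={A,D,G} → run G
t=11: ready={A,D,G} → run G
t=12: ready={A,D,G} → run G
t=13: ready={A,D,G} → run G
t=14: ready={A,D,G} → run G
t=15: ready={A,D} → run A
t=16: ready={A,D} → run A
t=17: ready={A,D} → run A
t=18: ready={D} → run D
t=19: ready={D} → run D
t=20: ready={D} → run D
t=21: ready={D} → run D
t=22: ready={D} → run D
t=23: (idle)
t=24: (idle)
t=25: (idle)
t=26: (idle)
t=27: (idle)

context switches = 5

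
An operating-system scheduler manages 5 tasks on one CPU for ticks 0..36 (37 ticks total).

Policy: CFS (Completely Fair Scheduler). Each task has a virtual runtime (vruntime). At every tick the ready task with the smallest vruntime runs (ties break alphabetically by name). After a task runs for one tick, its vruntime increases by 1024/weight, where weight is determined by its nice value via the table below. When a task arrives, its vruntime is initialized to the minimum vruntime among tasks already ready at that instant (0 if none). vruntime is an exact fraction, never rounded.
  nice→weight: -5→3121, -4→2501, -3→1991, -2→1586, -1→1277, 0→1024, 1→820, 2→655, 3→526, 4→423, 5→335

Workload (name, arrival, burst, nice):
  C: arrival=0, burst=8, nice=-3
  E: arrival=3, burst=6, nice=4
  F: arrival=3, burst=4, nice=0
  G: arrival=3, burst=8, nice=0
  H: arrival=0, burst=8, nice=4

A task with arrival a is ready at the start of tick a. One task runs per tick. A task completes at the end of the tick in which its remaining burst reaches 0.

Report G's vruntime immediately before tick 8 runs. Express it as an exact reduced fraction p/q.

t=0: vr[C=0 H=0] → run C
t=1: vr[C=1024/1991 H=0] → run H
t=2: vr[C=1024/1991 H=1024/423] → run C
t=3: vr[C=2048/1991 E=2048/1991 F=2048/1991 G=2048/1991 H=1024/423] → run C
t=4: vr[C=3072/1991 E=2048/1991 F=2048/1991 G=2048/1991 H=1024/423] → run E
t=5: vr[C=3072/1991 E=2905088/842193 F=2048/1991 G=2048/1991 H=1024/423] → run F
t=6: vr[C=3072/1991 E=2905088/842193 F=4039/1991 G=2048/1991 H=1024/423] → run G
t=7: vr[C=3072/1991 E=2905088/842193 F=4039/1991 G=4039/1991 H=1024/423] → run C
t=8: vr[C=4096/1991 E=2905088/842193 F=4039/1991 G=4039/1991 H=1024/423] → run F
t=9: vr[C=4096/1991 E=2905088/842193 F=6030/1991 G=4039/1991 H=1024/423] → run G
t=10: vr[C=4096/1991 E=2905088/842193 F=6030/1991 G=6030/1991 H=1024/423] → run C
t=11: vr[C=5120/1991 E=2905088/842193 F=6030/1991 G=6030/1991 H=1024/423] → run H
t=12: vr[C=5120/1991 E=2905088/842193 F=6030/1991 G=6030/1991 H=2048/423] → run C
t=13: vr[C=6144/1991 E=2905088/842193 F=6030/1991 G=6030/1991 H=2048/423] → run F
t=14: vr[C=6144/1991 E=2905088/842193 F=8021/1991 G=6030/1991 H=2048/423] → run G
t=15: vr[C=6144/1991 E=2905088/842193 F=8021/1991 G=8021/1991 H=2048/423] → run C
t=16: vr[C=7168/1991 E=2905088/842193 F=8021/1991 G=8021/1991 H=2048/423] → run E
t=17: vr[C=7168/1991 E=4943872/842193 F=8021/1991 G=8021/1991 H=2048/423] → run C
t=18: vr[E=4943872/842193 F=8021/1991 G=8021/1991 H=2048/423] → run F
t=19: vr[E=4943872/842193 G=8021/1991 H=2048/423] → run G
t=20: vr[E=4943872/842193 G=10012/1991 H=2048/423] → run H
t=21: vr[E=4943872/842193 G=10012/1991 H=1024/141] → run G
t=22: vr[E=4943872/842193 G=12003/1991 H=1024/141] → run E
t=23: vr[E=2327552/280731 G=12003/1991 H=1024/141] → run G
t=24: vr[E=2327552/280731 G=13994/1991 H=1024/141] → run G
t=25: vr[E=2327552/280731 G=15985/1991 H=1024/141] → run H
t=26: vr[E=2327552/280731 G=15985/1991 H=4096/423] → run G
t=27: vr[E=2327552/280731 H=4096/423] → run E
t=28: vr[E=9021440/842193 H=4096/423] → run H
t=29: vr[E=9021440/842193 H=5120/423] → run E
t=30: vr[E=11060224/842193 H=5120/423] → run H
t=31: vr[E=11060224/842193 H=2048/141] → run E
t=32: vr[H=2048/141] → run H
t=33: vr[H=7168/423] → run H
t=34: (idle)
t=35: (idle)
t=36: (idle)

vruntime(G, start of tick 8) = 4039/1991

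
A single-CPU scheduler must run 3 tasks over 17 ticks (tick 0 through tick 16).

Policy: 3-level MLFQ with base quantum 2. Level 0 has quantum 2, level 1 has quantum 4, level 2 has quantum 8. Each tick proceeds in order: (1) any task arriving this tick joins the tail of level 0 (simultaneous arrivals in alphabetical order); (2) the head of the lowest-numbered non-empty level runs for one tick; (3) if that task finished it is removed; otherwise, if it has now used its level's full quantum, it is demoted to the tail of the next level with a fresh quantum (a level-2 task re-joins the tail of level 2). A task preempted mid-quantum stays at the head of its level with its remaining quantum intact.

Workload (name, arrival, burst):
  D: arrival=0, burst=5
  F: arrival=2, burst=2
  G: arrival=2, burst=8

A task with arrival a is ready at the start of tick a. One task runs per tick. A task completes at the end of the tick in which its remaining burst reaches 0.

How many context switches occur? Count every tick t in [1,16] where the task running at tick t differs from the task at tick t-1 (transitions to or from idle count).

t=0: L0/L1/L2 = D/-/- → run D
t=1: L0/L1/L2 = D/-/- → run D
t=2: L0/L1/L2 = FG/D/- → run F
t=3: L0/L1/L2 = FG/D/- → run F
t=4: L0/L1/L2 = G/D/- → run G
t=5: L0/L1/L2 = G/D/- → run G
t=6: L0/L1/L2 = -/DG/- → run D
t=7: L0/L1/L2 = -/DG/- → run D
t=8: L0/L1/L2 = -/DG/- → run D
t=9: L0/L1/L2 = -/G/- → run G
t=10: L0/L1/L2 = -/G/- → run G
t=11: L0/L1/L2 = -/G/- → run G
t=12: L0/L1/L2 = -/G/- → run G
t=13: L0/L1/L2 = -/-/G → run G
t=14: L0/L1/L2 = -/-/G → run G
t=15: (idle)
t=16: (idle)

context switches = 5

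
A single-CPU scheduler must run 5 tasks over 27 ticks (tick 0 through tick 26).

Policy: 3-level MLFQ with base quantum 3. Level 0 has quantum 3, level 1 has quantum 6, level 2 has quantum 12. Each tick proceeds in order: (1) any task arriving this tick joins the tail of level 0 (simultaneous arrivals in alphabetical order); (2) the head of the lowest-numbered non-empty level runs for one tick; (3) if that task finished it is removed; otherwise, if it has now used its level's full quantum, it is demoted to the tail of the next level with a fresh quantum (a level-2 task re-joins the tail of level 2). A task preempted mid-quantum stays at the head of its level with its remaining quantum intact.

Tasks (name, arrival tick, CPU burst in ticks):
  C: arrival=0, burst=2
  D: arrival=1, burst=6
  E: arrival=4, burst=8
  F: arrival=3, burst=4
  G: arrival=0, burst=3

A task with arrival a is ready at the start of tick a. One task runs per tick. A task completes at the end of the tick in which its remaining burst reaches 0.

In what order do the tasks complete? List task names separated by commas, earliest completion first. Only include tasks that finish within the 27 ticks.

completion order = C, G, D, F, E

t=0: L0/L1/L2 = CG/-/- → run C
t=1: L0/L1/L2 = CGD/-/- → run C
t=2: L0/L1/L2 = GD/-/- → run G
t=3: L0/L1/L2 = GDF/-/- → run G
t=4: L0/L1/L2 = GDFE/-/- → run G
t=5: L0/L1/L2 = DFE/-/- → run D
t=6: L0/L1/L2 = DFE/-/- → run D
t=7: L0/L1/L2 = DFE/-/- → run D
t=8: L0/L1/L2 = FE/D/- → run F
t=9: L0/L1/L2 = FE/D/- → run F
t=10: L0/L1/L2 = FE/D/- → run F
t=11: L0/L1/L2 = E/DF/- → run E
t=12: L0/L1/L2 = E/DF/- → run E
t=13: L0/L1/L2 = E/DF/- → run E
t=14: L0/L1/L2 = -/DFE/- → run D
t=15: L0/L1/L2 = -/DFE/- → run D
t=16: L0/L1/L2 = -/DFE/- → run D
t=17: L0/L1/L2 = -/FE/- → run F
t=18: L0/L1/L2 = -/E/- → run E
t=19: L0/L1/L2 = -/E/- → run E
t=20: L0/L1/L2 = -/E/- → run E
t=21: L0/L1/L2 = -/E/- → run E
t=22: L0/L1/L2 = -/E/- → run E
t=23: (idle)
t=24: (idle)
t=25: (idle)
t=26: (idle)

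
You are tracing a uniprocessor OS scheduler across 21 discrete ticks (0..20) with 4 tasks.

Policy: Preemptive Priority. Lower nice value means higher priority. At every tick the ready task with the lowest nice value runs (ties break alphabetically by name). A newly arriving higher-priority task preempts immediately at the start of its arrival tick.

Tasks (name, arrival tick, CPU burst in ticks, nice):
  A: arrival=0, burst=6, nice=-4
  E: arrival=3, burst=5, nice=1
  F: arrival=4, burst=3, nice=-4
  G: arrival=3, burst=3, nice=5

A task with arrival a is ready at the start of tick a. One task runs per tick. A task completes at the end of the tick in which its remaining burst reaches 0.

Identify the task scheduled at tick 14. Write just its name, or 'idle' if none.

t=0: ready={A} → run A
t=1: ready={A} → run A
t=2: ready={A} → run A
t=3: ready={A,E,G} → run A
t=4: ready={A,E,F,G} → run A
t=5: ready={A,E,F,G} → run A
t=6: ready={E,F,G} → run F
t=7: ready={E,F,G} → run F
t=8: ready={E,F,G} → run F
t=9: ready={E,G} → run E
t=10: ready={E,G} → run E
t=11: ready={E,G} → run E
t=12: ready={E,G} → run E
t=13: ready={E,G} → run E
t=14: ready={G} → run G
t=15: ready={G} → run G
t=16: ready={G} → run G
t=17: (idle)
t=18: (idle)
t=19: (idle)
t=20: (idle)

running at tick 14 = G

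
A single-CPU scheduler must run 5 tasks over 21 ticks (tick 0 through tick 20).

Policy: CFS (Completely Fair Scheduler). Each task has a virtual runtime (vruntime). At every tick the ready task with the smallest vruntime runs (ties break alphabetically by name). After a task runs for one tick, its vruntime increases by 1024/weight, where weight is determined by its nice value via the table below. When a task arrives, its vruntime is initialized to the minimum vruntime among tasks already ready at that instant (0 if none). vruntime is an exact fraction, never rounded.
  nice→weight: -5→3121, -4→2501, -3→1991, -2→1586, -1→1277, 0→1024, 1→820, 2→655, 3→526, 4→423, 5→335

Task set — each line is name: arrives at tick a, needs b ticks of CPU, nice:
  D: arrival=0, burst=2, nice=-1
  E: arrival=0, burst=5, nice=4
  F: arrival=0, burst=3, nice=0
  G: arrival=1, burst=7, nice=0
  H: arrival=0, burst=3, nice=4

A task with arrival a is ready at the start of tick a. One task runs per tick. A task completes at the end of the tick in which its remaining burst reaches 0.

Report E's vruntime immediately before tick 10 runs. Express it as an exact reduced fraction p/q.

t=0: vr[D=0 E=0 F=0 H=0] → run D
t=1: vr[D=1024/1277 E=0 F=0 G=0 H=0] → run E
t=2: vr[D=1024/1277 E=1024/423 F=0 G=0 H=0] → run F
t=3: vr[D=1024/1277 E=1024/423 F=1 G=0 H=0] → run G
t=4: vr[D=1024/1277 E=1024/423 F=1 G=1 H=0] → run H
t=5: vr[D=1024/1277 E=1024/423 F=1 G=1 H=1024/423] → run D
t=6: vr[E=1024/423 F=1 G=1 H=1024/423] → run F
t=7: vr[E=1024/423 F=2 G=1 H=1024/423] → run G
t=8: vr[E=1024/423 F=2 G=2 H=1024/423] → run F
t=9: vr[E=1024/423 G=2 H=1024/423] → run G
t=10: vr[E=1024/423 G=3 H=1024/423] → run E
t=11: vr[E=2048/423 G=3 H=1024/423] → run H
t=12: vr[E=2048/423 G=3 H=2048/423] → run G
t=13: vr[E=2048/423 G=4 H=2048/423] → run G
t=14: vr[E=2048/423 G=5 H=2048/423] → run E
t=15: vr[E=1024/141 G=5 H=2048/423] → run H
t=16: vr[E=1024/141 G=5] → run G
t=17: vr[E=1024/141 G=6] → run G
t=18: vr[E=1024/141] → run E
t=19: vr[E=4096/423] → run E
t=20: (idle)

vruntime(E, start of tick 10) = 1024/423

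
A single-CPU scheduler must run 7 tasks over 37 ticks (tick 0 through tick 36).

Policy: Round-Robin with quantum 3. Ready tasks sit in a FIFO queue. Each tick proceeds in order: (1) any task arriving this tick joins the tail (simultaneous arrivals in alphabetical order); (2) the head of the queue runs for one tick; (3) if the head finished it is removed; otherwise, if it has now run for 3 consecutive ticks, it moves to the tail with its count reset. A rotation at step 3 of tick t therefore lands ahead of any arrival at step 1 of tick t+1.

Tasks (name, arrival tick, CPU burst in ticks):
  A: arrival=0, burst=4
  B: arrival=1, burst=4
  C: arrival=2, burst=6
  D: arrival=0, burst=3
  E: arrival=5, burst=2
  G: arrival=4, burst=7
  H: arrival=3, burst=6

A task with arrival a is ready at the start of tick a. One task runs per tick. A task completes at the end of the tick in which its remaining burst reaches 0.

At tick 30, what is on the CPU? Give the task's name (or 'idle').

t=0: queue=[A,D] q_used=0 → run A
t=1: queue=[A,D,B] q_used=1 → run A
t=2: queue=[A,D,B,C] q_used=2 → run A
t=3: queue=[D,B,C,A,H] q_used=0 → run D
t=4: queue=[D,B,C,A,H,G] q_used=1 → run D
t=5: queue=[D,B,C,A,H,G,E] q_used=2 → run D
t=6: queue=[B,C,A,H,G,E] q_used=0 → run B
t=7: queue=[B,C,A,H,G,E] q_used=1 → run B
t=8: queue=[B,C,A,H,G,E] q_used=2 → run B
t=9: queue=[C,A,H,G,E,B] q_used=0 → run C
t=10: queue=[C,A,H,G,E,B] q_used=1 → run C
t=11: queue=[C,A,H,G,E,B] q_used=2 → run C
t=12: queue=[A,H,G,E,B,C] q_used=0 → run A
t=13: queue=[H,G,E,B,C] q_used=0 → run H
t=14: queue=[H,G,E,B,C] q_used=1 → run H
t=15: queue=[H,G,E,B,C] q_used=2 → run H
t=16: queue=[G,E,B,C,H] q_used=0 → run G
t=17: queue=[G,E,B,C,H] q_used=1 → run G
t=18: queue=[G,E,B,C,H] q_used=2 → run G
t=19: queue=[E,B,C,H,G] q_used=0 → run E
t=20: queue=[E,B,C,H,G] q_used=1 → run E
t=21: queue=[B,C,H,G] q_used=0 → run B
t=22: queue=[C,H,G] q_used=0 → run C
t=23: queue=[C,H,G] q_used=1 → run C
t=24: queue=[C,H,G] q_used=2 → run C
t=25: queue=[H,G] q_used=0 → run H
t=26: queue=[H,G] q_used=1 → run H
t=27: queue=[H,G] q_used=2 → run H
t=28: queue=[G] q_used=0 → run G
t=29: queue=[G] q_used=1 → run G
t=30: queue=[G] q_used=2 → run G
t=31: queue=[G] q_used=0 → run G
t=32: (idle)
t=33: (idle)
t=34: (idle)
t=35: (idle)
t=36: (idle)

running at tick 30 = G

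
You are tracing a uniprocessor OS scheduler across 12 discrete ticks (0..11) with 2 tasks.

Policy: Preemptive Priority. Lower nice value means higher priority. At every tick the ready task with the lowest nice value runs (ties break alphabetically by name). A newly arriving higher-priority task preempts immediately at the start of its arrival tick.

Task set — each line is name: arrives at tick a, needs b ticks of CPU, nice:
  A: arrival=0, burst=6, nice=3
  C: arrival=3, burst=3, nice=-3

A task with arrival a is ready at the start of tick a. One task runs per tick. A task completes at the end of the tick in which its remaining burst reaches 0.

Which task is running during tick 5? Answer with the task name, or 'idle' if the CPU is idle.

t=0: ready={A} → run A
t=1: ready={A} → run A
t=2: ready={A} → run A
t=3: ready={A,C} → run C
t=4: ready={A,C} → run C
t=5: ready={A,C} → run C
t=6: ready={A} → run A
t=7: ready={A} → run A
t=8: ready={A} → run A
t=9: (idle)
t=10: (idle)
t=11: (idle)

running at tick 5 = C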